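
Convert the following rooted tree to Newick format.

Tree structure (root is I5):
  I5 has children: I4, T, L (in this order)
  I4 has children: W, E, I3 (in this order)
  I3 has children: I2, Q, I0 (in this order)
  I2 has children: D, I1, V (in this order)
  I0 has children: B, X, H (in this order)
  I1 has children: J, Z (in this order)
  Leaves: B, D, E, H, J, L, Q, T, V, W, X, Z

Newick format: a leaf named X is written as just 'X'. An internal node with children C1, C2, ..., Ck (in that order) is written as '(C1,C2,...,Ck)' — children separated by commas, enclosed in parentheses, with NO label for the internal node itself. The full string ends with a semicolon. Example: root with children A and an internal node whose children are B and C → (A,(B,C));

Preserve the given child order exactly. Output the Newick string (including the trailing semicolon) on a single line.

internal I5 with children ['I4', 'T', 'L']
  internal I4 with children ['W', 'E', 'I3']
    leaf 'W' → 'W'
    leaf 'E' → 'E'
    internal I3 with children ['I2', 'Q', 'I0']
      internal I2 with children ['D', 'I1', 'V']
        leaf 'D' → 'D'
        internal I1 with children ['J', 'Z']
          leaf 'J' → 'J'
          leaf 'Z' → 'Z'
        → '(J,Z)'
        leaf 'V' → 'V'
      → '(D,(J,Z),V)'
      leaf 'Q' → 'Q'
      internal I0 with children ['B', 'X', 'H']
        leaf 'B' → 'B'
        leaf 'X' → 'X'
        leaf 'H' → 'H'
      → '(B,X,H)'
    → '((D,(J,Z),V),Q,(B,X,H))'
  → '(W,E,((D,(J,Z),V),Q,(B,X,H)))'
  leaf 'T' → 'T'
  leaf 'L' → 'L'
→ '((W,E,((D,(J,Z),V),Q,(B,X,H))),T,L)'
Final: ((W,E,((D,(J,Z),V),Q,(B,X,H))),T,L);

Answer: ((W,E,((D,(J,Z),V),Q,(B,X,H))),T,L);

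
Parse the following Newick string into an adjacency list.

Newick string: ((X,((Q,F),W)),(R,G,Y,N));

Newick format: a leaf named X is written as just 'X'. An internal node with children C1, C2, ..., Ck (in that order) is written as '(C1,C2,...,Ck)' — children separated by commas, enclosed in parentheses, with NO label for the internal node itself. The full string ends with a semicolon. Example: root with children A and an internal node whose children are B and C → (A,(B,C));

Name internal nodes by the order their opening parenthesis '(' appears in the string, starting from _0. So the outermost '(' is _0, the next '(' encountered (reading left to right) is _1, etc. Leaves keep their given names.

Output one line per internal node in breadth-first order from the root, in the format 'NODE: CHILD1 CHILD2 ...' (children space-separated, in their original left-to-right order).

Answer: _0: _1 _4
_1: X _2
_4: R G Y N
_2: _3 W
_3: Q F

Derivation:
Input: ((X,((Q,F),W)),(R,G,Y,N));
Scanning left-to-right, naming '(' by encounter order:
  pos 0: '(' -> open internal node _0 (depth 1)
  pos 1: '(' -> open internal node _1 (depth 2)
  pos 4: '(' -> open internal node _2 (depth 3)
  pos 5: '(' -> open internal node _3 (depth 4)
  pos 9: ')' -> close internal node _3 (now at depth 3)
  pos 12: ')' -> close internal node _2 (now at depth 2)
  pos 13: ')' -> close internal node _1 (now at depth 1)
  pos 15: '(' -> open internal node _4 (depth 2)
  pos 23: ')' -> close internal node _4 (now at depth 1)
  pos 24: ')' -> close internal node _0 (now at depth 0)
Total internal nodes: 5
BFS adjacency from root:
  _0: _1 _4
  _1: X _2
  _4: R G Y N
  _2: _3 W
  _3: Q F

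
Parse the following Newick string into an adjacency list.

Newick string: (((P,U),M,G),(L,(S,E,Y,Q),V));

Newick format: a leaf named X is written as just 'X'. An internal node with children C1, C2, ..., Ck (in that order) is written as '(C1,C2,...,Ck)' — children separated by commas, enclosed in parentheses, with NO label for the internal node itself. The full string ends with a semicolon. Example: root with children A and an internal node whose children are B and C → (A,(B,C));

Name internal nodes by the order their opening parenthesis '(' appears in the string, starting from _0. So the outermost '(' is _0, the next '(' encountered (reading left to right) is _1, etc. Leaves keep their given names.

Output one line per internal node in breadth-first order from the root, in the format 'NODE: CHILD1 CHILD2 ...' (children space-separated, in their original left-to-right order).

Input: (((P,U),M,G),(L,(S,E,Y,Q),V));
Scanning left-to-right, naming '(' by encounter order:
  pos 0: '(' -> open internal node _0 (depth 1)
  pos 1: '(' -> open internal node _1 (depth 2)
  pos 2: '(' -> open internal node _2 (depth 3)
  pos 6: ')' -> close internal node _2 (now at depth 2)
  pos 11: ')' -> close internal node _1 (now at depth 1)
  pos 13: '(' -> open internal node _3 (depth 2)
  pos 16: '(' -> open internal node _4 (depth 3)
  pos 24: ')' -> close internal node _4 (now at depth 2)
  pos 27: ')' -> close internal node _3 (now at depth 1)
  pos 28: ')' -> close internal node _0 (now at depth 0)
Total internal nodes: 5
BFS adjacency from root:
  _0: _1 _3
  _1: _2 M G
  _3: L _4 V
  _2: P U
  _4: S E Y Q

Answer: _0: _1 _3
_1: _2 M G
_3: L _4 V
_2: P U
_4: S E Y Q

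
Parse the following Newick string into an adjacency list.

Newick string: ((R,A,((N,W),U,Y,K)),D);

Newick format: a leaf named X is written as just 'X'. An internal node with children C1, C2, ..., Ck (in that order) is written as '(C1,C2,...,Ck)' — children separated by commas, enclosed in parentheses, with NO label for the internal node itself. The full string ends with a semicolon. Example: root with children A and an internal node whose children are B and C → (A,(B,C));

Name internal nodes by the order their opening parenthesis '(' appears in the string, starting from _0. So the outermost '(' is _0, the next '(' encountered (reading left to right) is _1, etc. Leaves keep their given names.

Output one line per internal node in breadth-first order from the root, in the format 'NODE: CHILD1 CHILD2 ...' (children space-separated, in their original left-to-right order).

Input: ((R,A,((N,W),U,Y,K)),D);
Scanning left-to-right, naming '(' by encounter order:
  pos 0: '(' -> open internal node _0 (depth 1)
  pos 1: '(' -> open internal node _1 (depth 2)
  pos 6: '(' -> open internal node _2 (depth 3)
  pos 7: '(' -> open internal node _3 (depth 4)
  pos 11: ')' -> close internal node _3 (now at depth 3)
  pos 18: ')' -> close internal node _2 (now at depth 2)
  pos 19: ')' -> close internal node _1 (now at depth 1)
  pos 22: ')' -> close internal node _0 (now at depth 0)
Total internal nodes: 4
BFS adjacency from root:
  _0: _1 D
  _1: R A _2
  _2: _3 U Y K
  _3: N W

Answer: _0: _1 D
_1: R A _2
_2: _3 U Y K
_3: N W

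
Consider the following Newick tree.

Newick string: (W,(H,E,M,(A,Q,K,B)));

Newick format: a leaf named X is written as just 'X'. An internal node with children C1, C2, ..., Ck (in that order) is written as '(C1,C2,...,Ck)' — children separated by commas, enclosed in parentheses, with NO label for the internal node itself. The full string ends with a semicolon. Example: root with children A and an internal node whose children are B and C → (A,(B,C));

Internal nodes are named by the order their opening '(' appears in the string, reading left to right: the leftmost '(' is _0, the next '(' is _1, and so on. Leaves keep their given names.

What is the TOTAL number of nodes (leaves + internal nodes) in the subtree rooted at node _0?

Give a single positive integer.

Answer: 11

Derivation:
Newick: (W,(H,E,M,(A,Q,K,B)));
Locate _0: it is the '(' at position 0 (the 1st '(' reading left to right).
Query: subtree rooted at _0
_0: subtree_size = 1 + 10
  W: subtree_size = 1 + 0
  _1: subtree_size = 1 + 8
    H: subtree_size = 1 + 0
    E: subtree_size = 1 + 0
    M: subtree_size = 1 + 0
    _2: subtree_size = 1 + 4
      A: subtree_size = 1 + 0
      Q: subtree_size = 1 + 0
      K: subtree_size = 1 + 0
      B: subtree_size = 1 + 0
Total subtree size of _0: 11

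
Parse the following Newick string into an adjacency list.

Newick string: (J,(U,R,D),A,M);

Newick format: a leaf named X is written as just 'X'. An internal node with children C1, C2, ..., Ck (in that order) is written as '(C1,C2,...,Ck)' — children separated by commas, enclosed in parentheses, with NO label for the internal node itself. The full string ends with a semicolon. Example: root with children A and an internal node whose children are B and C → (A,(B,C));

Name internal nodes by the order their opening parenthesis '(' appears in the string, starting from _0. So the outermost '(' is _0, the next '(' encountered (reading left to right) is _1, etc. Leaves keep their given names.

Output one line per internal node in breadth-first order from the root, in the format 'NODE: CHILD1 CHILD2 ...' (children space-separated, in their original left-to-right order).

Input: (J,(U,R,D),A,M);
Scanning left-to-right, naming '(' by encounter order:
  pos 0: '(' -> open internal node _0 (depth 1)
  pos 3: '(' -> open internal node _1 (depth 2)
  pos 9: ')' -> close internal node _1 (now at depth 1)
  pos 14: ')' -> close internal node _0 (now at depth 0)
Total internal nodes: 2
BFS adjacency from root:
  _0: J _1 A M
  _1: U R D

Answer: _0: J _1 A M
_1: U R D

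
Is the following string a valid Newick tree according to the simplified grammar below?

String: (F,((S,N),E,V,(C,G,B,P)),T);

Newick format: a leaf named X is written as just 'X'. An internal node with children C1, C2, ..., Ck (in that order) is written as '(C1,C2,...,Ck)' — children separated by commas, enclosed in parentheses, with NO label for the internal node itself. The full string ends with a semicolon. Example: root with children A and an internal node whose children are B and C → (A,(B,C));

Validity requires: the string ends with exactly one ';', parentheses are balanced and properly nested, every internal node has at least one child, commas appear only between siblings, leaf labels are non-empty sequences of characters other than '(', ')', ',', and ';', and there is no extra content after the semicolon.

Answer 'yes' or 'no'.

Input: (F,((S,N),E,V,(C,G,B,P)),T);
Paren balance: 4 '(' vs 4 ')' OK
Ends with single ';': True
Full parse: OK
Valid: True

Answer: yes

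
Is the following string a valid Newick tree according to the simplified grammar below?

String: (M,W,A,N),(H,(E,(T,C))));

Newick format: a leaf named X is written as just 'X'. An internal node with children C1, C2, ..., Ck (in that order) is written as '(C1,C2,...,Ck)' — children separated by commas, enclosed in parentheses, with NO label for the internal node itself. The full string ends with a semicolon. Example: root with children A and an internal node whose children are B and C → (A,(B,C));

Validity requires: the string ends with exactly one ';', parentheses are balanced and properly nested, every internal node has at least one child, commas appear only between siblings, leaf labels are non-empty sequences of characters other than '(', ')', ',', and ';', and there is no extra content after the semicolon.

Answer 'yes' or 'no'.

Input: (M,W,A,N),(H,(E,(T,C))));
Paren balance: 4 '(' vs 5 ')' MISMATCH
Ends with single ';': True
Full parse: FAILS (extra content after tree at pos 9)
Valid: False

Answer: no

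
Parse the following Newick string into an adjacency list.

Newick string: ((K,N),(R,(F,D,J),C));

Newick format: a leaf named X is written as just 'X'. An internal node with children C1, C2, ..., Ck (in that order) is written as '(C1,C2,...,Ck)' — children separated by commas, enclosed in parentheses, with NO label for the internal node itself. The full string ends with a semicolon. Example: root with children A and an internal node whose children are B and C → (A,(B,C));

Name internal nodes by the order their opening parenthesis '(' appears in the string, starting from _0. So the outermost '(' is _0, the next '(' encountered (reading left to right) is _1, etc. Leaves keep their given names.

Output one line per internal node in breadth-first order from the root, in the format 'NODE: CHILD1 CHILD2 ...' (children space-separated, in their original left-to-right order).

Answer: _0: _1 _2
_1: K N
_2: R _3 C
_3: F D J

Derivation:
Input: ((K,N),(R,(F,D,J),C));
Scanning left-to-right, naming '(' by encounter order:
  pos 0: '(' -> open internal node _0 (depth 1)
  pos 1: '(' -> open internal node _1 (depth 2)
  pos 5: ')' -> close internal node _1 (now at depth 1)
  pos 7: '(' -> open internal node _2 (depth 2)
  pos 10: '(' -> open internal node _3 (depth 3)
  pos 16: ')' -> close internal node _3 (now at depth 2)
  pos 19: ')' -> close internal node _2 (now at depth 1)
  pos 20: ')' -> close internal node _0 (now at depth 0)
Total internal nodes: 4
BFS adjacency from root:
  _0: _1 _2
  _1: K N
  _2: R _3 C
  _3: F D J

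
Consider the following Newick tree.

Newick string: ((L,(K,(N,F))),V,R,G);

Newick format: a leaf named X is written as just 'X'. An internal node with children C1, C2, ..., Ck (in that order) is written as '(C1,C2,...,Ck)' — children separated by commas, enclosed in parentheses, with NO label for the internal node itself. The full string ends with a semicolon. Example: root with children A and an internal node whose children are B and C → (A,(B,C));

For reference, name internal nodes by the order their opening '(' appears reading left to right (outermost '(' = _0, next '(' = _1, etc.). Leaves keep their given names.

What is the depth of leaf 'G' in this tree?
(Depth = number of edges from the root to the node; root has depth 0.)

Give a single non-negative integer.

Answer: 1

Derivation:
Newick: ((L,(K,(N,F))),V,R,G);
Naming internals by '(' encounter order: outermost '(' = _0, next = _1, ...
Query node: G
Path from root: _0 -> G
Depth of G: 1 (number of edges from root)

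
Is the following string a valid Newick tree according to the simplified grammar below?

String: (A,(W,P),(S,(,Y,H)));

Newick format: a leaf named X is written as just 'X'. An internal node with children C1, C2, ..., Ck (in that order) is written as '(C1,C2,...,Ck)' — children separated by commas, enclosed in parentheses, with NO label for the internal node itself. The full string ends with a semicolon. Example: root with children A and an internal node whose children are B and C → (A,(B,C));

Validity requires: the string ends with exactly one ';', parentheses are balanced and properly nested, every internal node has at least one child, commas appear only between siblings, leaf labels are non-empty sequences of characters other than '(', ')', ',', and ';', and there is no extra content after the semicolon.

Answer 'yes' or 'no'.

Input: (A,(W,P),(S,(,Y,H)));
Paren balance: 4 '(' vs 4 ')' OK
Ends with single ';': True
Full parse: FAILS (empty leaf label at pos 13)
Valid: False

Answer: no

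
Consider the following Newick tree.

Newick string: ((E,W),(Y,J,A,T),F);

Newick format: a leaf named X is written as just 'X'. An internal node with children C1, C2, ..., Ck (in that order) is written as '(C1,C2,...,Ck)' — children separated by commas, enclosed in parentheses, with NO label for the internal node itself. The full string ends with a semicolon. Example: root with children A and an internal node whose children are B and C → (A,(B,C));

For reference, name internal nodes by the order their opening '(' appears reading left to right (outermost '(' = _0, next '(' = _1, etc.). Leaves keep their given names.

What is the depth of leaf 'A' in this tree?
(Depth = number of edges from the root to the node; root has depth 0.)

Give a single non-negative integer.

Newick: ((E,W),(Y,J,A,T),F);
Naming internals by '(' encounter order: outermost '(' = _0, next = _1, ...
Query node: A
Path from root: _0 -> _2 -> A
Depth of A: 2 (number of edges from root)

Answer: 2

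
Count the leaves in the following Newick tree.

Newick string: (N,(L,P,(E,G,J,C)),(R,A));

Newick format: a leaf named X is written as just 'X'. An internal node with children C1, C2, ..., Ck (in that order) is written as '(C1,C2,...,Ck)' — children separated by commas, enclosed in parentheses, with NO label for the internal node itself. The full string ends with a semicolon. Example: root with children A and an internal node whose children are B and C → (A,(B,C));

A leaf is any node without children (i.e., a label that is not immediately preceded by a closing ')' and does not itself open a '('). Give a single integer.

Answer: 9

Derivation:
Newick: (N,(L,P,(E,G,J,C)),(R,A));
Scan left-to-right; a leaf is any maximal label run not followed by '(':
  pos 1: leaf 'N' → count = 1
  pos 4: leaf 'L' → count = 2
  pos 6: leaf 'P' → count = 3
  pos 9: leaf 'E' → count = 4
  pos 11: leaf 'G' → count = 5
  pos 13: leaf 'J' → count = 6
  pos 15: leaf 'C' → count = 7
  pos 20: leaf 'R' → count = 8
  pos 22: leaf 'A' → count = 9
Total leaves: 9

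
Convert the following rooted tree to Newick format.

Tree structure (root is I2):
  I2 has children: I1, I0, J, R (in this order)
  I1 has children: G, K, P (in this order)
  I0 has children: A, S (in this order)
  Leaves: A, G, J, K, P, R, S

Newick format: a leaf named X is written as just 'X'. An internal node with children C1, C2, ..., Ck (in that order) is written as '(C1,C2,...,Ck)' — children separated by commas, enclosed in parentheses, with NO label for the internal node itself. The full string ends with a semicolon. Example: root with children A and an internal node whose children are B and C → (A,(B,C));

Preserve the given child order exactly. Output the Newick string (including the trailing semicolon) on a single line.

internal I2 with children ['I1', 'I0', 'J', 'R']
  internal I1 with children ['G', 'K', 'P']
    leaf 'G' → 'G'
    leaf 'K' → 'K'
    leaf 'P' → 'P'
  → '(G,K,P)'
  internal I0 with children ['A', 'S']
    leaf 'A' → 'A'
    leaf 'S' → 'S'
  → '(A,S)'
  leaf 'J' → 'J'
  leaf 'R' → 'R'
→ '((G,K,P),(A,S),J,R)'
Final: ((G,K,P),(A,S),J,R);

Answer: ((G,K,P),(A,S),J,R);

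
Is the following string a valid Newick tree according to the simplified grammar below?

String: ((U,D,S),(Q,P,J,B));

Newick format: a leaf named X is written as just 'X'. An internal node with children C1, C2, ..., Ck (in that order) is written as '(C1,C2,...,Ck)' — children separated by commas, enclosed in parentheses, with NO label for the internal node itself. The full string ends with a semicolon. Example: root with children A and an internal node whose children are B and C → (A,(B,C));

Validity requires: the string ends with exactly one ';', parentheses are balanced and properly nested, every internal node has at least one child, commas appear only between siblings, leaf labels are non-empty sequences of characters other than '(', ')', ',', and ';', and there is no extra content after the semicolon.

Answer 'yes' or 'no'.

Answer: yes

Derivation:
Input: ((U,D,S),(Q,P,J,B));
Paren balance: 3 '(' vs 3 ')' OK
Ends with single ';': True
Full parse: OK
Valid: True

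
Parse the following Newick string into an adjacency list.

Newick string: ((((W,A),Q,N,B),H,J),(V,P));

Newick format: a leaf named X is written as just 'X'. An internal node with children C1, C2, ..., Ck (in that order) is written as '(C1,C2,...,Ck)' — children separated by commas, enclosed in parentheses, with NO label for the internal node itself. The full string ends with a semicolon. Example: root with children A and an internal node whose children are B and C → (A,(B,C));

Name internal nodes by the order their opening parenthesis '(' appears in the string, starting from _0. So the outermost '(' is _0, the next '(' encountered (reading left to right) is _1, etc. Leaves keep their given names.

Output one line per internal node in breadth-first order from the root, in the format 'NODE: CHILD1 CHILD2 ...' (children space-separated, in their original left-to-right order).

Input: ((((W,A),Q,N,B),H,J),(V,P));
Scanning left-to-right, naming '(' by encounter order:
  pos 0: '(' -> open internal node _0 (depth 1)
  pos 1: '(' -> open internal node _1 (depth 2)
  pos 2: '(' -> open internal node _2 (depth 3)
  pos 3: '(' -> open internal node _3 (depth 4)
  pos 7: ')' -> close internal node _3 (now at depth 3)
  pos 14: ')' -> close internal node _2 (now at depth 2)
  pos 19: ')' -> close internal node _1 (now at depth 1)
  pos 21: '(' -> open internal node _4 (depth 2)
  pos 25: ')' -> close internal node _4 (now at depth 1)
  pos 26: ')' -> close internal node _0 (now at depth 0)
Total internal nodes: 5
BFS adjacency from root:
  _0: _1 _4
  _1: _2 H J
  _4: V P
  _2: _3 Q N B
  _3: W A

Answer: _0: _1 _4
_1: _2 H J
_4: V P
_2: _3 Q N B
_3: W A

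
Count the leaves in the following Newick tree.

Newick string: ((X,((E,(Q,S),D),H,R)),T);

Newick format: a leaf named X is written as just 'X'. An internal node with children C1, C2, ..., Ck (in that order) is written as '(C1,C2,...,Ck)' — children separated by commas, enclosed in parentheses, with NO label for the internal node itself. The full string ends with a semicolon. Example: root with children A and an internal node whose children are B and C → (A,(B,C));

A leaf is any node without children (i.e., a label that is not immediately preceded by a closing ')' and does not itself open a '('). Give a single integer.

Answer: 8

Derivation:
Newick: ((X,((E,(Q,S),D),H,R)),T);
Scan left-to-right; a leaf is any maximal label run not followed by '(':
  pos 2: leaf 'X' → count = 1
  pos 6: leaf 'E' → count = 2
  pos 9: leaf 'Q' → count = 3
  pos 11: leaf 'S' → count = 4
  pos 14: leaf 'D' → count = 5
  pos 17: leaf 'H' → count = 6
  pos 19: leaf 'R' → count = 7
  pos 23: leaf 'T' → count = 8
Total leaves: 8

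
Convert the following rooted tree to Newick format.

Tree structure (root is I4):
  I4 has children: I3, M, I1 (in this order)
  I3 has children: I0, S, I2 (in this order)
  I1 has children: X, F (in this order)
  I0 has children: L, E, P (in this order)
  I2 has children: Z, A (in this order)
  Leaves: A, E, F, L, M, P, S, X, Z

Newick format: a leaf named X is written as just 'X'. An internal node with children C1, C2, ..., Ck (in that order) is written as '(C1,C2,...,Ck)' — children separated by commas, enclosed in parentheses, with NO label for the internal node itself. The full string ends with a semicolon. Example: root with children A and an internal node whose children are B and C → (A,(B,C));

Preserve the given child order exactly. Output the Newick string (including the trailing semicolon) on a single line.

Answer: (((L,E,P),S,(Z,A)),M,(X,F));

Derivation:
internal I4 with children ['I3', 'M', 'I1']
  internal I3 with children ['I0', 'S', 'I2']
    internal I0 with children ['L', 'E', 'P']
      leaf 'L' → 'L'
      leaf 'E' → 'E'
      leaf 'P' → 'P'
    → '(L,E,P)'
    leaf 'S' → 'S'
    internal I2 with children ['Z', 'A']
      leaf 'Z' → 'Z'
      leaf 'A' → 'A'
    → '(Z,A)'
  → '((L,E,P),S,(Z,A))'
  leaf 'M' → 'M'
  internal I1 with children ['X', 'F']
    leaf 'X' → 'X'
    leaf 'F' → 'F'
  → '(X,F)'
→ '(((L,E,P),S,(Z,A)),M,(X,F))'
Final: (((L,E,P),S,(Z,A)),M,(X,F));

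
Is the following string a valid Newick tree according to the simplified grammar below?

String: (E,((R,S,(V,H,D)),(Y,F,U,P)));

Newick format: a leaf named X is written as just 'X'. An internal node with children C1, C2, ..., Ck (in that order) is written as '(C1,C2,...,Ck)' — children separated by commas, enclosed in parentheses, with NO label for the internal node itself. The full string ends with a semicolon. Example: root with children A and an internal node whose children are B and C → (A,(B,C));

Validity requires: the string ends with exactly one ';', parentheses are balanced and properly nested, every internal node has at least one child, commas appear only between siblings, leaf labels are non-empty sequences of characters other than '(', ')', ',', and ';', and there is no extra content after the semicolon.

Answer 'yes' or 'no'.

Answer: yes

Derivation:
Input: (E,((R,S,(V,H,D)),(Y,F,U,P)));
Paren balance: 5 '(' vs 5 ')' OK
Ends with single ';': True
Full parse: OK
Valid: True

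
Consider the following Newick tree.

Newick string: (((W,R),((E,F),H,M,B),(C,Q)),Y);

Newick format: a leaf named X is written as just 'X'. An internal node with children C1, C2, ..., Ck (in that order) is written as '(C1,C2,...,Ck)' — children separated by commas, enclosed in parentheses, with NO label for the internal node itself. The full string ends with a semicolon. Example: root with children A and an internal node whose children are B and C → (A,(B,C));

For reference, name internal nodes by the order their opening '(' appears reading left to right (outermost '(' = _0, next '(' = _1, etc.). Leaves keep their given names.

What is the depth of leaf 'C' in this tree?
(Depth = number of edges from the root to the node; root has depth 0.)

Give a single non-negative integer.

Answer: 3

Derivation:
Newick: (((W,R),((E,F),H,M,B),(C,Q)),Y);
Naming internals by '(' encounter order: outermost '(' = _0, next = _1, ...
Query node: C
Path from root: _0 -> _1 -> _5 -> C
Depth of C: 3 (number of edges from root)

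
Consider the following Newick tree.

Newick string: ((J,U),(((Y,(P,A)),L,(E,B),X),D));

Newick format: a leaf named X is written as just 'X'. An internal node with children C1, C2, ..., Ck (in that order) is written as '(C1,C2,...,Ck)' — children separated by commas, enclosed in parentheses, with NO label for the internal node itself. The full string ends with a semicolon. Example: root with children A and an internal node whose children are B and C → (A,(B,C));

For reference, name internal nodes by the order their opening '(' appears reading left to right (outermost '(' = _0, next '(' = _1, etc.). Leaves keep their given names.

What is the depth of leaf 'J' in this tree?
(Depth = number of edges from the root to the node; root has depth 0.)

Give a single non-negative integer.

Newick: ((J,U),(((Y,(P,A)),L,(E,B),X),D));
Naming internals by '(' encounter order: outermost '(' = _0, next = _1, ...
Query node: J
Path from root: _0 -> _1 -> J
Depth of J: 2 (number of edges from root)

Answer: 2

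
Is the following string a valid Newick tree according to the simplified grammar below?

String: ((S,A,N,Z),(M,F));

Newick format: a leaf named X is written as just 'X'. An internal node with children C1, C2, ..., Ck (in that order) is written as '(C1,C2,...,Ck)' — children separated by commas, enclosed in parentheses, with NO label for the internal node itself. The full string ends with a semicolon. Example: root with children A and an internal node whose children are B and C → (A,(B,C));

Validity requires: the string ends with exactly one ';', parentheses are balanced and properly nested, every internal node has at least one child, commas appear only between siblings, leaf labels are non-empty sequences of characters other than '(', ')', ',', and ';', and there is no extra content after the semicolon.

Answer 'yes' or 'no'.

Answer: yes

Derivation:
Input: ((S,A,N,Z),(M,F));
Paren balance: 3 '(' vs 3 ')' OK
Ends with single ';': True
Full parse: OK
Valid: True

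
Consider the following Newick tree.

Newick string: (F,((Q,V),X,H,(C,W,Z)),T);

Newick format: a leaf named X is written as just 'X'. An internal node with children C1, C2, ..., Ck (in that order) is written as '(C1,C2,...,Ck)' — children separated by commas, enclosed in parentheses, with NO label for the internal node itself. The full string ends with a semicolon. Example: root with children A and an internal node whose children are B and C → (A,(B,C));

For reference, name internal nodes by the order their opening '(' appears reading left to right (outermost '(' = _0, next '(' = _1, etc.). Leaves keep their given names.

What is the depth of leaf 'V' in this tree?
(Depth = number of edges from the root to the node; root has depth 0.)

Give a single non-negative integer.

Answer: 3

Derivation:
Newick: (F,((Q,V),X,H,(C,W,Z)),T);
Naming internals by '(' encounter order: outermost '(' = _0, next = _1, ...
Query node: V
Path from root: _0 -> _1 -> _2 -> V
Depth of V: 3 (number of edges from root)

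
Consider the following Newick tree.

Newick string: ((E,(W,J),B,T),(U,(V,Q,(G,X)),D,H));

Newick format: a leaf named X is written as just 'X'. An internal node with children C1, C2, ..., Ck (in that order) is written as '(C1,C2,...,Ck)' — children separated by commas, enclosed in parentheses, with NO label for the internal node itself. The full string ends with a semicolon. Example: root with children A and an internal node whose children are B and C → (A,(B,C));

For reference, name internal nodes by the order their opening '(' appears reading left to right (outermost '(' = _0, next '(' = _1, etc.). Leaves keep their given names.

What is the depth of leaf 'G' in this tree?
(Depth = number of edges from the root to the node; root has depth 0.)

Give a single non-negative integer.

Newick: ((E,(W,J),B,T),(U,(V,Q,(G,X)),D,H));
Naming internals by '(' encounter order: outermost '(' = _0, next = _1, ...
Query node: G
Path from root: _0 -> _3 -> _4 -> _5 -> G
Depth of G: 4 (number of edges from root)

Answer: 4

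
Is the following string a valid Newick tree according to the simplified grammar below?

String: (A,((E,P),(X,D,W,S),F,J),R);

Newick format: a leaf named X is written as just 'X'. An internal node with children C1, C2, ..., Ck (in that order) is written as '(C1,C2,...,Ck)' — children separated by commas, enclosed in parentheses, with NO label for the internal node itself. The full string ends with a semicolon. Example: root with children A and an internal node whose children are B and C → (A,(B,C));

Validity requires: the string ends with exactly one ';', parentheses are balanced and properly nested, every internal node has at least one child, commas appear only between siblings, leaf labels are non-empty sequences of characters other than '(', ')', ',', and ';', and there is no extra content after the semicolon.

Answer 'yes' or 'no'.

Answer: yes

Derivation:
Input: (A,((E,P),(X,D,W,S),F,J),R);
Paren balance: 4 '(' vs 4 ')' OK
Ends with single ';': True
Full parse: OK
Valid: True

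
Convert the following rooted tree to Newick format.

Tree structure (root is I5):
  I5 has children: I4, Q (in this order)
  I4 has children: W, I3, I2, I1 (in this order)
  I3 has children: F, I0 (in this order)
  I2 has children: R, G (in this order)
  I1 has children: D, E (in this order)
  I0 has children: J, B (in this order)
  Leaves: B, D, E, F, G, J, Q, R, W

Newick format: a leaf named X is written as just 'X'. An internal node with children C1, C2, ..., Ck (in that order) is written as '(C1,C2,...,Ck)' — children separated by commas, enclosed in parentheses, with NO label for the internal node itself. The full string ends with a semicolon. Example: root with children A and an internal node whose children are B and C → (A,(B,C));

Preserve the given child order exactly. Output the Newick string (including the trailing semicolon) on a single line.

Answer: ((W,(F,(J,B)),(R,G),(D,E)),Q);

Derivation:
internal I5 with children ['I4', 'Q']
  internal I4 with children ['W', 'I3', 'I2', 'I1']
    leaf 'W' → 'W'
    internal I3 with children ['F', 'I0']
      leaf 'F' → 'F'
      internal I0 with children ['J', 'B']
        leaf 'J' → 'J'
        leaf 'B' → 'B'
      → '(J,B)'
    → '(F,(J,B))'
    internal I2 with children ['R', 'G']
      leaf 'R' → 'R'
      leaf 'G' → 'G'
    → '(R,G)'
    internal I1 with children ['D', 'E']
      leaf 'D' → 'D'
      leaf 'E' → 'E'
    → '(D,E)'
  → '(W,(F,(J,B)),(R,G),(D,E))'
  leaf 'Q' → 'Q'
→ '((W,(F,(J,B)),(R,G),(D,E)),Q)'
Final: ((W,(F,(J,B)),(R,G),(D,E)),Q);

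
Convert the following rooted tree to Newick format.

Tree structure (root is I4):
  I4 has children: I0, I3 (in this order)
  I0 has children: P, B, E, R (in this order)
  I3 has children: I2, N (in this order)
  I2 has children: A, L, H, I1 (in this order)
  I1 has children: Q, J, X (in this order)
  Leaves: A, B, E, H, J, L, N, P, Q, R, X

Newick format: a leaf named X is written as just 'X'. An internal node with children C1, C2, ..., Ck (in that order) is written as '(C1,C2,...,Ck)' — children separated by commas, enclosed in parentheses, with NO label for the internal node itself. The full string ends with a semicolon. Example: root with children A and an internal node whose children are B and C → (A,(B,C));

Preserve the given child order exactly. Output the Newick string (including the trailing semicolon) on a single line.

internal I4 with children ['I0', 'I3']
  internal I0 with children ['P', 'B', 'E', 'R']
    leaf 'P' → 'P'
    leaf 'B' → 'B'
    leaf 'E' → 'E'
    leaf 'R' → 'R'
  → '(P,B,E,R)'
  internal I3 with children ['I2', 'N']
    internal I2 with children ['A', 'L', 'H', 'I1']
      leaf 'A' → 'A'
      leaf 'L' → 'L'
      leaf 'H' → 'H'
      internal I1 with children ['Q', 'J', 'X']
        leaf 'Q' → 'Q'
        leaf 'J' → 'J'
        leaf 'X' → 'X'
      → '(Q,J,X)'
    → '(A,L,H,(Q,J,X))'
    leaf 'N' → 'N'
  → '((A,L,H,(Q,J,X)),N)'
→ '((P,B,E,R),((A,L,H,(Q,J,X)),N))'
Final: ((P,B,E,R),((A,L,H,(Q,J,X)),N));

Answer: ((P,B,E,R),((A,L,H,(Q,J,X)),N));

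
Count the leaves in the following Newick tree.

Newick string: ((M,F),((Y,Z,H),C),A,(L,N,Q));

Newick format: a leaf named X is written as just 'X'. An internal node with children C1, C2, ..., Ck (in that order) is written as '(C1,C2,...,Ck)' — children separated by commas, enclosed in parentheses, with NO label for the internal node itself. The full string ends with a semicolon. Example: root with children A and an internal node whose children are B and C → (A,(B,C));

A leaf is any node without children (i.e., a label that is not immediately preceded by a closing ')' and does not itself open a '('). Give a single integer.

Answer: 10

Derivation:
Newick: ((M,F),((Y,Z,H),C),A,(L,N,Q));
Scan left-to-right; a leaf is any maximal label run not followed by '(':
  pos 2: leaf 'M' → count = 1
  pos 4: leaf 'F' → count = 2
  pos 9: leaf 'Y' → count = 3
  pos 11: leaf 'Z' → count = 4
  pos 13: leaf 'H' → count = 5
  pos 16: leaf 'C' → count = 6
  pos 19: leaf 'A' → count = 7
  pos 22: leaf 'L' → count = 8
  pos 24: leaf 'N' → count = 9
  pos 26: leaf 'Q' → count = 10
Total leaves: 10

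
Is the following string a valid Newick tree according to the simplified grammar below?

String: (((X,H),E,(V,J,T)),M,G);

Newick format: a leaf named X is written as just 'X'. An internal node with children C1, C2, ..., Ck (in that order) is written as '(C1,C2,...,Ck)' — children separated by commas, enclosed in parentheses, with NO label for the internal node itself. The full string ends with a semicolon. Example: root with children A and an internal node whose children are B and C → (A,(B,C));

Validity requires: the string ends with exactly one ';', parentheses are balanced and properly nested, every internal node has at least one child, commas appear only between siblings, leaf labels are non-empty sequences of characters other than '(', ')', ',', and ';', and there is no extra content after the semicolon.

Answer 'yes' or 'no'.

Answer: yes

Derivation:
Input: (((X,H),E,(V,J,T)),M,G);
Paren balance: 4 '(' vs 4 ')' OK
Ends with single ';': True
Full parse: OK
Valid: True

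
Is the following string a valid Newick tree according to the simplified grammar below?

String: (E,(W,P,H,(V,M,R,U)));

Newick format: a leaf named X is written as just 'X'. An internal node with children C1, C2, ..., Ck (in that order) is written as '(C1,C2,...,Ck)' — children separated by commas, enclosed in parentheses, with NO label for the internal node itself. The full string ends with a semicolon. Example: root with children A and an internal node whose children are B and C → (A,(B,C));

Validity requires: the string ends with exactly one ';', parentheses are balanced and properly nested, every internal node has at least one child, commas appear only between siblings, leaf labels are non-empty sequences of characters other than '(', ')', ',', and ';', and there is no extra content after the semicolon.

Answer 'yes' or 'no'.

Answer: yes

Derivation:
Input: (E,(W,P,H,(V,M,R,U)));
Paren balance: 3 '(' vs 3 ')' OK
Ends with single ';': True
Full parse: OK
Valid: True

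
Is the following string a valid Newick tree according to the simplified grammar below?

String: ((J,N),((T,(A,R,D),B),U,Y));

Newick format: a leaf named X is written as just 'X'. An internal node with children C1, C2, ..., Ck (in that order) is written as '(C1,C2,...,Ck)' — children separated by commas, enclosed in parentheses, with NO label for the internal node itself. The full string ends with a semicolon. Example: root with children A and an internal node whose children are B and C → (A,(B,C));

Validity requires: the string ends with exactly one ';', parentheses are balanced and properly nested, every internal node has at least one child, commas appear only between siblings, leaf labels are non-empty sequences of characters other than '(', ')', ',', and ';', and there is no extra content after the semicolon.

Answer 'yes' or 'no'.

Answer: yes

Derivation:
Input: ((J,N),((T,(A,R,D),B),U,Y));
Paren balance: 5 '(' vs 5 ')' OK
Ends with single ';': True
Full parse: OK
Valid: True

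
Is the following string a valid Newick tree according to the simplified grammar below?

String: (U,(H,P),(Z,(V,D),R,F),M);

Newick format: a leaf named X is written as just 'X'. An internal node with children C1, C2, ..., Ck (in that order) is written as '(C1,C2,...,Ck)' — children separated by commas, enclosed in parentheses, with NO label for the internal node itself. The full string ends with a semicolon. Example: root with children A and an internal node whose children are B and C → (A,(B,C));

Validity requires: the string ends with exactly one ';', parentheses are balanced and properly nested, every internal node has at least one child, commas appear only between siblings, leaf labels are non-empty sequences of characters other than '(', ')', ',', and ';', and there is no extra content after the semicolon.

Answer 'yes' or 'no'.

Answer: yes

Derivation:
Input: (U,(H,P),(Z,(V,D),R,F),M);
Paren balance: 4 '(' vs 4 ')' OK
Ends with single ';': True
Full parse: OK
Valid: True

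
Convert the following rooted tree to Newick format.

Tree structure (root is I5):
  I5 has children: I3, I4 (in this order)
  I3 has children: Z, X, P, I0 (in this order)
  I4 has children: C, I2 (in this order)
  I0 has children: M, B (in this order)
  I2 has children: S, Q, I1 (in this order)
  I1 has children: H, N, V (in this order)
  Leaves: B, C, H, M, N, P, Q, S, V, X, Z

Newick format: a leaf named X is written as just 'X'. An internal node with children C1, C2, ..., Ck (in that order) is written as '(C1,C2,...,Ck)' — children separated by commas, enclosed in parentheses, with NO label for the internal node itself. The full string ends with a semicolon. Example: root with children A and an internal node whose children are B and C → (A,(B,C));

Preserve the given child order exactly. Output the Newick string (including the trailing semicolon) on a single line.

internal I5 with children ['I3', 'I4']
  internal I3 with children ['Z', 'X', 'P', 'I0']
    leaf 'Z' → 'Z'
    leaf 'X' → 'X'
    leaf 'P' → 'P'
    internal I0 with children ['M', 'B']
      leaf 'M' → 'M'
      leaf 'B' → 'B'
    → '(M,B)'
  → '(Z,X,P,(M,B))'
  internal I4 with children ['C', 'I2']
    leaf 'C' → 'C'
    internal I2 with children ['S', 'Q', 'I1']
      leaf 'S' → 'S'
      leaf 'Q' → 'Q'
      internal I1 with children ['H', 'N', 'V']
        leaf 'H' → 'H'
        leaf 'N' → 'N'
        leaf 'V' → 'V'
      → '(H,N,V)'
    → '(S,Q,(H,N,V))'
  → '(C,(S,Q,(H,N,V)))'
→ '((Z,X,P,(M,B)),(C,(S,Q,(H,N,V))))'
Final: ((Z,X,P,(M,B)),(C,(S,Q,(H,N,V))));

Answer: ((Z,X,P,(M,B)),(C,(S,Q,(H,N,V))));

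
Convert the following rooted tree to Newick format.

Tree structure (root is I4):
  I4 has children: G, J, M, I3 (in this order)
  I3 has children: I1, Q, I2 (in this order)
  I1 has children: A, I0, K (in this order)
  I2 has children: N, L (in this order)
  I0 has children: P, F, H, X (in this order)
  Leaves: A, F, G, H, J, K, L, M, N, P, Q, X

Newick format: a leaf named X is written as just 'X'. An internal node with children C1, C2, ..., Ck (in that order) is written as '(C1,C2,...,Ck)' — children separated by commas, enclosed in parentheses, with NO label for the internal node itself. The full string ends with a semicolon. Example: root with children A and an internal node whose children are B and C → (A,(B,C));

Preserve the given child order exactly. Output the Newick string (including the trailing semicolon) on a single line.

internal I4 with children ['G', 'J', 'M', 'I3']
  leaf 'G' → 'G'
  leaf 'J' → 'J'
  leaf 'M' → 'M'
  internal I3 with children ['I1', 'Q', 'I2']
    internal I1 with children ['A', 'I0', 'K']
      leaf 'A' → 'A'
      internal I0 with children ['P', 'F', 'H', 'X']
        leaf 'P' → 'P'
        leaf 'F' → 'F'
        leaf 'H' → 'H'
        leaf 'X' → 'X'
      → '(P,F,H,X)'
      leaf 'K' → 'K'
    → '(A,(P,F,H,X),K)'
    leaf 'Q' → 'Q'
    internal I2 with children ['N', 'L']
      leaf 'N' → 'N'
      leaf 'L' → 'L'
    → '(N,L)'
  → '((A,(P,F,H,X),K),Q,(N,L))'
→ '(G,J,M,((A,(P,F,H,X),K),Q,(N,L)))'
Final: (G,J,M,((A,(P,F,H,X),K),Q,(N,L)));

Answer: (G,J,M,((A,(P,F,H,X),K),Q,(N,L)));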